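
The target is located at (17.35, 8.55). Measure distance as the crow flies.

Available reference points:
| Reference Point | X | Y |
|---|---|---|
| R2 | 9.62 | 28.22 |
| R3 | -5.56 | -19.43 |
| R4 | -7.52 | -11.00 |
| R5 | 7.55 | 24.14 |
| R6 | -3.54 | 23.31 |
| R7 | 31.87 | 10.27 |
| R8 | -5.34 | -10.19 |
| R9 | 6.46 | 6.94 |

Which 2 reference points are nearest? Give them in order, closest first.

Distances from (17.35, 8.55):
R2: √((-7.73)² + (19.67)²) = √(59.7529 + 386.9089) = 21.13
R3: √((-22.91)² + (-27.98)²) = √(524.8681 + 782.8804) = 36.16
R4: √((-24.87)² + (-19.55)²) = √(618.5169 + 382.2025) = 31.63
R5: √((-9.80)² + (15.59)²) = √(96.0400 + 243.0481) = 18.41
R6: √((-20.89)² + (14.76)²) = √(436.3921 + 217.8576) = 25.58
R7: √((14.52)² + (1.72)²) = √(210.8304 + 2.9584) = 14.62
R8: √((-22.69)² + (-18.74)²) = √(514.8361 + 351.1876) = 29.43
R9: √((-10.89)² + (-1.61)²) = √(118.5921 + 2.5921) = 11.01
Sorted: R9 (11.01) < R7 (14.62) < R5 (18.41) < R2 (21.13) < …

R9, R7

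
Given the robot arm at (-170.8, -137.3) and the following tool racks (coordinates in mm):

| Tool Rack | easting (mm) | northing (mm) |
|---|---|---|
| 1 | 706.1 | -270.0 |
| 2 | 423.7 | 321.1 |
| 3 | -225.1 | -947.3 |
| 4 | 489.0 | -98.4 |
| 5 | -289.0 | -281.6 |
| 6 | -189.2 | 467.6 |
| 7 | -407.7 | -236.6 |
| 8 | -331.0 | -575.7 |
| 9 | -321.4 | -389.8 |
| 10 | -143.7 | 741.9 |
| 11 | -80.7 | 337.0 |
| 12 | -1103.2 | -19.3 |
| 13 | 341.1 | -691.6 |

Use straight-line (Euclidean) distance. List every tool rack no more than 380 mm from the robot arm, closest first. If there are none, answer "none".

5, 7, 9

Distances from (-170.8, -137.3):
1: √((876.9)² + (-132.7)²) = √(768953.610 + 17609.290) = 886.9 mm
2: √((594.5)² + (458.4)²) = √(353430.250 + 210130.560) = 750.7 mm
3: √((-54.3)² + (-810.0)²) = √(2948.490 + 656100.000) = 811.8 mm
4: √((659.8)² + (38.9)²) = √(435336.040 + 1513.210) = 660.9 mm
5: √((-118.2)² + (-144.3)²) = √(13971.240 + 20822.490) = 186.5 mm
6: √((-18.4)² + (604.9)²) = √(338.560 + 365904.010) = 605.2 mm
7: √((-236.9)² + (-99.3)²) = √(56121.610 + 9860.490) = 256.9 mm
8: √((-160.2)² + (-438.4)²) = √(25664.040 + 192194.560) = 466.8 mm
9: √((-150.6)² + (-252.5)²) = √(22680.360 + 63756.250) = 294.0 mm
10: √((27.1)² + (879.2)²) = √(734.410 + 772992.640) = 879.6 mm
11: √((90.1)² + (474.3)²) = √(8118.010 + 224960.490) = 482.8 mm
12: √((-932.4)² + (118.0)²) = √(869369.760 + 13924.000) = 939.8 mm
13: √((511.9)² + (-554.3)²) = √(262041.610 + 307248.490) = 754.5 mm
Threshold 380 mm: 5 (186.5 mm), 7 (256.9 mm), 9 (294.0 mm) are within range.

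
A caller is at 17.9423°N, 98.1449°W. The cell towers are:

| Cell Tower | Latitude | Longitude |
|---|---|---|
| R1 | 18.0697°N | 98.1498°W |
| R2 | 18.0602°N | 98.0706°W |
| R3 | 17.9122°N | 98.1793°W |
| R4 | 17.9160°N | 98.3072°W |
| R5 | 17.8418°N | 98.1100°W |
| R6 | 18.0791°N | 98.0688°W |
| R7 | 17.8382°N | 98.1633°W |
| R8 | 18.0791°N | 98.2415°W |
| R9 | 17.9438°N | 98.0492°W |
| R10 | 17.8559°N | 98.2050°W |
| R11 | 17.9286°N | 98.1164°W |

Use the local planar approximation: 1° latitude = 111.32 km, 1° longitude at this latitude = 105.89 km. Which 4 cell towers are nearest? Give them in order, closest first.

Distances from 17.9423°N, 98.1449°W:
R1: 14.1917 km
R2: 15.3021 km
R3: 4.9493 km
R4: 17.4335 km
R5: 11.7822 km
R6: 17.2292 km
R7: 11.7511 km
R8: 18.3451 km
R9: 10.1350 km
R10: 11.5329 km
R11: 3.3813 km
Sorted: R11 (3.3813 km) < R3 (4.9493 km) < R9 (10.1350 km) < R10 (11.5329 km) < R7 (11.7511 km) < R5 (11.7822 km) < …

R11, R3, R9, R10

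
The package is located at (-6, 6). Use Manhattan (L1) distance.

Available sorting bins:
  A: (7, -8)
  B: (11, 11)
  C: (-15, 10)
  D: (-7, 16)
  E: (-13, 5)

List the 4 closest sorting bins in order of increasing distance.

Distances from (-6, 6):
A: |13| + |-14| = 13 + 14 = 27
B: |17| + |5| = 17 + 5 = 22
C: |-9| + |4| = 9 + 4 = 13
D: |-1| + |10| = 1 + 10 = 11
E: |-7| + |-1| = 7 + 1 = 8
Sorted: E (8) < D (11) < C (13) < B (22) < A (27)

E, D, C, B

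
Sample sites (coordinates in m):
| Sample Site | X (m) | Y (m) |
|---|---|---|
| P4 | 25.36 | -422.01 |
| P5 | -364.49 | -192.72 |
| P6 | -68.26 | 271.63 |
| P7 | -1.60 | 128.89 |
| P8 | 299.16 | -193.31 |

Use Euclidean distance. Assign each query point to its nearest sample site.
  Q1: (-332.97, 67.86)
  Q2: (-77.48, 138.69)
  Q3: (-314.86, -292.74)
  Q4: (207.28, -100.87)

Q1 at (-332.97, 67.86):
  P4: 606.94 m
  P5: 262.48 m
  P6: 334.06 m
  P7: 336.94 m
  P8: 683.96 m
  → nearest: P5 (262.48 m)
Q2 at (-77.48, 138.69):
  P4: 570.05 m
  P5: 438.41 m
  P6: 133.26 m
  P7: 76.51 m
  P8: 502.08 m
  → nearest: P7 (76.51 m)
Q3 at (-314.86, -292.74):
  P4: 363.95 m
  P5: 111.66 m
  P6: 615.89 m
  P7: 525.27 m
  P8: 622.02 m
  → nearest: P5 (111.66 m)
Q4 at (207.28, -100.87):
  P4: 369.09 m
  P5: 579.10 m
  P6: 463.33 m
  P7: 310.52 m
  P8: 130.33 m
  → nearest: P8 (130.33 m)

Q1→P5; Q2→P7; Q3→P5; Q4→P8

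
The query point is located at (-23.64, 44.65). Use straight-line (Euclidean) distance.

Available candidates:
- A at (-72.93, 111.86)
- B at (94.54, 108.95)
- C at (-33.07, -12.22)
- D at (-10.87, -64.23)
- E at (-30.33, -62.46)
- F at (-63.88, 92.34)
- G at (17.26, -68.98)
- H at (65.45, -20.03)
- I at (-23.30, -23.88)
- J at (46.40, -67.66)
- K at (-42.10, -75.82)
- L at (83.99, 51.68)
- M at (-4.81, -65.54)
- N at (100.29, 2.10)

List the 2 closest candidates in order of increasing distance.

Distances from (-23.64, 44.65):
A: √((-49.29)² + (67.21)²) = √(2429.5041 + 4517.1841) = 83.35
B: √((118.18)² + (64.30)²) = √(13966.5124 + 4134.4900) = 134.54
C: √((-9.43)² + (-56.87)²) = √(88.9249 + 3234.1969) = 57.65
D: √((12.77)² + (-108.88)²) = √(163.0729 + 11854.8544) = 109.63
E: √((-6.69)² + (-107.11)²) = √(44.7561 + 11472.5521) = 107.32
F: √((-40.24)² + (47.69)²) = √(1619.2576 + 2274.3361) = 62.40
G: √((40.90)² + (-113.63)²) = √(1672.8100 + 12911.7769) = 120.77
H: √((89.09)² + (-64.68)²) = √(7937.0281 + 4183.5024) = 110.09
I: √((0.34)² + (-68.53)²) = √(0.1156 + 4696.3609) = 68.53
J: √((70.04)² + (-112.31)²) = √(4905.6016 + 12613.5361) = 132.36
K: √((-18.46)² + (-120.47)²) = √(340.7716 + 14513.0209) = 121.88
L: √((107.63)² + (7.03)²) = √(11584.2169 + 49.4209) = 107.86
M: √((18.83)² + (-110.19)²) = √(354.5689 + 12141.8361) = 111.79
N: √((123.93)² + (-42.55)²) = √(15358.6449 + 1810.5025) = 131.03
Sorted: C (57.65) < F (62.40) < I (68.53) < A (83.35) < …

C, F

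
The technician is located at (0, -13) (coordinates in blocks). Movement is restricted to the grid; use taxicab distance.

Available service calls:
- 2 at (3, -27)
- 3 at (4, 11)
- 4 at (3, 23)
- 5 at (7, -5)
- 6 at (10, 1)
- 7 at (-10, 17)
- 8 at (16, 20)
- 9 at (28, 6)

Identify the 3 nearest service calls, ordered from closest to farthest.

Distances from (0, -13):
2: |3| + |-14| = 3 + 14 = 17 blocks
3: |4| + |24| = 4 + 24 = 28 blocks
4: |3| + |36| = 3 + 36 = 39 blocks
5: |7| + |8| = 7 + 8 = 15 blocks
6: |10| + |14| = 10 + 14 = 24 blocks
7: |-10| + |30| = 10 + 30 = 40 blocks
8: |16| + |33| = 16 + 33 = 49 blocks
9: |28| + |19| = 28 + 19 = 47 blocks
Sorted: 5 (15 blocks) < 2 (17 blocks) < 6 (24 blocks) < 3 (28 blocks) < 4 (39 blocks) < …

5, 2, 6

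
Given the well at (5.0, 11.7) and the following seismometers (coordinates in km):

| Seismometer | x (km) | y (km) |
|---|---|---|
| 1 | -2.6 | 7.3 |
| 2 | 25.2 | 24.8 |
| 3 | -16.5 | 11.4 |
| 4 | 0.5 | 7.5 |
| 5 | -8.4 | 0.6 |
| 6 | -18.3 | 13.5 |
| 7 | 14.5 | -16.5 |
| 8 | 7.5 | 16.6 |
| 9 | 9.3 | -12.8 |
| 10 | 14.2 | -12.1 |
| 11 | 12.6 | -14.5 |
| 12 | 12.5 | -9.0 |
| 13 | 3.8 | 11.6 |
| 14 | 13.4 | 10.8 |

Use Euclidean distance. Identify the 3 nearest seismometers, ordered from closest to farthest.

Distances from (5.0, 11.7):
1: 8.8 km
2: 24.1 km
3: 21.5 km
4: 6.2 km
5: 17.4 km
6: 23.4 km
7: 29.8 km
8: 5.5 km
9: 24.9 km
10: 25.5 km
11: 27.3 km
12: 22.0 km
13: 1.2 km
14: 8.4 km
Sorted: 13 (1.2 km) < 8 (5.5 km) < 4 (6.2 km) < 14 (8.4 km) < 1 (8.8 km) < …

13, 8, 4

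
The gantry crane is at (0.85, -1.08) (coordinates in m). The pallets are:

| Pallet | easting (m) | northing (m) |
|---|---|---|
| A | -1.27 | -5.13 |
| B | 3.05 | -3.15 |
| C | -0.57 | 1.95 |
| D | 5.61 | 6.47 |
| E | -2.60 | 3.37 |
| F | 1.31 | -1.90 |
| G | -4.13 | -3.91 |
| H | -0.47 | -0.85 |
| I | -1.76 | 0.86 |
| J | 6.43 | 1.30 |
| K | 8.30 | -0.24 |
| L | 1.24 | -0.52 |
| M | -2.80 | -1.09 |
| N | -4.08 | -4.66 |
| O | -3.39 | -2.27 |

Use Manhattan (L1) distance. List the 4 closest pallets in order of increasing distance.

L, F, H, M

Distances from (0.85, -1.08):
A: 6.17 m
B: 4.27 m
C: 4.45 m
D: 12.31 m
E: 7.90 m
F: 1.28 m
G: 7.81 m
H: 1.55 m
I: 4.55 m
J: 7.96 m
K: 8.29 m
L: 0.95 m
M: 3.66 m
N: 8.51 m
O: 5.43 m
Sorted: L (0.95 m) < F (1.28 m) < H (1.55 m) < M (3.66 m) < B (4.27 m) < C (4.45 m) < …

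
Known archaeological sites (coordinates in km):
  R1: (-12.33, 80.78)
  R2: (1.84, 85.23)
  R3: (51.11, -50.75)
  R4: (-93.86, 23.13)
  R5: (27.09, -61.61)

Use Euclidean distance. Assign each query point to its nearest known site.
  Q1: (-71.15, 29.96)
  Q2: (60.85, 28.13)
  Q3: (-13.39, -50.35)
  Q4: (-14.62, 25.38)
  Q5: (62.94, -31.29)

Q1 at (-71.15, 29.96):
  R1: √((58.82)² + (50.82)²) = √(3459.7924 + 2582.6724) = 77.73 km
  R2: √((72.99)² + (55.27)²) = √(5327.5401 + 3054.7729) = 91.55 km
  R3: √((122.26)² + (-80.71)²) = √(14947.5076 + 6514.1041) = 146.50 km
  R4: √((-22.71)² + (-6.83)²) = √(515.7441 + 46.6489) = 23.71 km
  R5: √((98.24)² + (-91.57)²) = √(9651.0976 + 8385.0649) = 134.30 km
  → nearest: R4 (23.71 km)
Q2 at (60.85, 28.13):
  R1: √((-73.18)² + (52.65)²) = √(5355.3124 + 2772.0225) = 90.15 km
  R2: √((-59.01)² + (57.10)²) = √(3482.1801 + 3260.4100) = 82.11 km
  R3: √((-9.74)² + (-78.88)²) = √(94.8676 + 6222.0544) = 79.48 km
  R4: √((-154.71)² + (-5.00)²) = √(23935.1841 + 25.0000) = 154.79 km
  R5: √((-33.76)² + (-89.74)²) = √(1139.7376 + 8053.2676) = 95.88 km
  → nearest: R3 (79.48 km)
Q3 at (-13.39, -50.35):
  R1: √((1.06)² + (131.13)²) = √(1.1236 + 17195.0769) = 131.13 km
  R2: √((15.23)² + (135.58)²) = √(231.9529 + 18381.9364) = 136.43 km
  R3: √((64.50)² + (-0.40)²) = √(4160.2500 + 0.1600) = 64.50 km
  R4: √((-80.47)² + (73.48)²) = √(6475.4209 + 5399.3104) = 108.97 km
  R5: √((40.48)² + (-11.26)²) = √(1638.6304 + 126.7876) = 42.02 km
  → nearest: R5 (42.02 km)
Q4 at (-14.62, 25.38):
  R1: √((2.29)² + (55.40)²) = √(5.2441 + 3069.1600) = 55.45 km
  R2: √((16.46)² + (59.85)²) = √(270.9316 + 3582.0225) = 62.07 km
  R3: √((65.73)² + (-76.13)²) = √(4320.4329 + 5795.7769) = 100.58 km
  R4: √((-79.24)² + (-2.25)²) = √(6278.9776 + 5.0625) = 79.27 km
  R5: √((41.71)² + (-86.99)²) = √(1739.7241 + 7567.2601) = 96.47 km
  → nearest: R1 (55.45 km)
Q5 at (62.94, -31.29):
  R1: √((-75.27)² + (112.07)²) = √(5665.5729 + 12559.6849) = 135.00 km
  R2: √((-61.10)² + (116.52)²) = √(3733.2100 + 13576.9104) = 131.57 km
  R3: √((-11.83)² + (-19.46)²) = √(139.9489 + 378.6916) = 22.77 km
  R4: √((-156.80)² + (54.42)²) = √(24586.2400 + 2961.5364) = 165.98 km
  R5: √((-35.85)² + (-30.32)²) = √(1285.2225 + 919.3024) = 46.95 km
  → nearest: R3 (22.77 km)

Q1→R4; Q2→R3; Q3→R5; Q4→R1; Q5→R3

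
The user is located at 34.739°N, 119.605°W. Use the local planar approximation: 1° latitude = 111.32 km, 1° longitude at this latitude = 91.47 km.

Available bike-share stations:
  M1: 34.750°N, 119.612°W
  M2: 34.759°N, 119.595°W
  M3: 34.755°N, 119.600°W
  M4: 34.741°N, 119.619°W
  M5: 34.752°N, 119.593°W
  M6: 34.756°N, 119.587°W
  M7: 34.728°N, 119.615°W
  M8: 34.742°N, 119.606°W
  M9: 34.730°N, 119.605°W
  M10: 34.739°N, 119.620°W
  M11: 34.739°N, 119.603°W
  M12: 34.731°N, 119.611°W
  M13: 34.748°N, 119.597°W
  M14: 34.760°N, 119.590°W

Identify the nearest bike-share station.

Distances from 34.739°N, 119.605°W:
M1: √((0.011·111.32)² + (-0.007·91.47)²) = √(1.49945 + 0.40997) = 1.382 km
M2: √((0.020·111.32)² + (0.010·91.47)²) = √(4.95686 + 0.83668) = 2.407 km
M3: √((0.016·111.32)² + (0.005·91.47)²) = √(3.17239 + 0.20917) = 1.839 km
M4: √((0.002·111.32)² + (-0.014·91.47)²) = √(0.04957 + 1.63989) = 1.300 km
M5: √((0.013·111.32)² + (0.012·91.47)²) = √(2.09427 + 1.20481) = 1.816 km
M6: √((0.017·111.32)² + (0.018·91.47)²) = √(3.58133 + 2.71083) = 2.508 km
M7: √((-0.011·111.32)² + (-0.010·91.47)²) = √(1.49945 + 0.83668) = 1.528 km
M8: √((0.003·111.32)² + (-0.001·91.47)²) = √(0.11153 + 0.00837) = 0.346 km
M9: √((-0.009·111.32)² + (0.000·91.47)²) = √(1.00376 + 0.00000) = 1.002 km
M10: √((0.000·111.32)² + (-0.015·91.47)²) = √(0.00000 + 1.88252) = 1.372 km
M11: √((0.000·111.32)² + (0.002·91.47)²) = √(0.00000 + 0.03347) = 0.183 km
M12: √((-0.008·111.32)² + (-0.006·91.47)²) = √(0.79310 + 0.30120) = 1.046 km
M13: √((0.009·111.32)² + (0.008·91.47)²) = √(1.00376 + 0.53547) = 1.241 km
M14: √((0.021·111.32)² + (0.015·91.47)²) = √(5.46493 + 1.88252) = 2.711 km
Minimum: M11 at 0.183 km.

M11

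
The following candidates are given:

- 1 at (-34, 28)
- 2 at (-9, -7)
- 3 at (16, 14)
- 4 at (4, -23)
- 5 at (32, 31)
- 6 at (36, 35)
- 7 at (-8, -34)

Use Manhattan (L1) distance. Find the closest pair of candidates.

5 and 6

Pairwise distances:
1–2: 60
1–3: 64
1–4: 89
1–5: 69
1–6: 77
1–7: 88
2–3: 46
2–4: 29
2–5: 79
2–6: 87
2–7: 28
3–4: 49
3–5: 33
3–6: 41
3–7: 72
4–5: 82
4–6: 90
4–7: 23
5–6: 8
5–7: 105
6–7: 113
Closest pair: 5–6 at 8.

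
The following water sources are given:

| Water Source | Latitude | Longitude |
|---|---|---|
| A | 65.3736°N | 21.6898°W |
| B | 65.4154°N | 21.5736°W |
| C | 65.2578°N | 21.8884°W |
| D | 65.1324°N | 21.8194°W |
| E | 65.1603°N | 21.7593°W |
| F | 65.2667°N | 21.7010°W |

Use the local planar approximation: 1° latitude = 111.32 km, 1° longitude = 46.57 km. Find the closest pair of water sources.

D and E

Pairwise distances:
D–E: 4.1809 km
A–B: 7.1369 km
C–F: 8.7833 km
A–F: 11.9115 km
E–F: 12.1516 km
C–E: 12.4076 km
C–D: 14.3246 km
A–C: 15.8655 km
D–F: 15.9347 km
B–F: 17.5844 km
B–C: 22.8630 km
A–E: 23.9641 km
A–D: 27.5204 km
B–E: 29.6853 km
B–D: 33.5187 km
Closest pair: D–E at 4.1809 km.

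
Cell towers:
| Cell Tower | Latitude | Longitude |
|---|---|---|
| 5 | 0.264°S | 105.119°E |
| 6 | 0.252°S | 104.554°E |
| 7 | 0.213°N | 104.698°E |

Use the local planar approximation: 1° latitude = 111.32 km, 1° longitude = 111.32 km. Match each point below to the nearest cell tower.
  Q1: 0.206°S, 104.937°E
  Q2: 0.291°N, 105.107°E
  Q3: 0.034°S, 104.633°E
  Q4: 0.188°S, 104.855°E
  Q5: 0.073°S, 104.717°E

Q1→5; Q2→7; Q3→6; Q4→5; Q5→6

Q1 at 0.206°S, 104.937°E:
  5: √((-0.058·111.32)² + (0.182·111.32)²) = √(41.68717 + 410.47732) = 21.264 km
  6: √((-0.046·111.32)² + (-0.383·111.32)²) = √(26.22177 + 1817.79098) = 42.942 km
  7: √((0.419·111.32)² + (-0.239·111.32)²) = √(2175.57691 + 707.85157) = 53.698 km
  → nearest: 5 (21.264 km)
Q2 at 0.291°N, 105.107°E:
  5: √((-0.555·111.32)² + (0.012·111.32)²) = √(3817.08966 + 1.78447) = 61.797 km
  6: √((-0.543·111.32)² + (-0.553·111.32)²) = √(3653.81079 + 3789.62868) = 86.275 km
  7: √((-0.078·111.32)² + (-0.409·111.32)²) = √(75.39379 + 2072.96997) = 46.350 km
  → nearest: 7 (46.350 km)
Q3 at 0.034°S, 104.633°E:
  5: √((-0.230·111.32)² + (0.486·111.32)²) = √(655.54433 + 2926.97447) = 59.854 km
  6: √((-0.218·111.32)² + (-0.079·111.32)²) = √(588.92418 + 77.33936) = 25.812 km
  7: √((0.247·111.32)² + (0.065·111.32)²) = √(756.03222 + 52.35680) = 28.432 km
  → nearest: 6 (25.812 km)
Q4 at 0.188°S, 104.855°E:
  5: √((-0.076·111.32)² + (0.264·111.32)²) = √(71.57701 + 863.68276) = 30.582 km
  6: √((-0.064·111.32)² + (-0.301·111.32)²) = √(50.75822 + 1122.74049) = 34.256 km
  7: √((0.401·111.32)² + (-0.157·111.32)²) = √(1992.66889 + 305.45392) = 47.939 km
  → nearest: 5 (30.582 km)
Q5 at 0.073°S, 104.717°E:
  5: √((-0.191·111.32)² + (0.402·111.32)²) = √(452.07775 + 2002.61978) = 49.545 km
  6: √((-0.179·111.32)² + (-0.163·111.32)²) = √(397.05663 + 329.24683) = 26.950 km
  7: √((0.286·111.32)² + (-0.019·111.32)²) = √(1013.62768 + 4.47356) = 31.908 km
  → nearest: 6 (26.950 km)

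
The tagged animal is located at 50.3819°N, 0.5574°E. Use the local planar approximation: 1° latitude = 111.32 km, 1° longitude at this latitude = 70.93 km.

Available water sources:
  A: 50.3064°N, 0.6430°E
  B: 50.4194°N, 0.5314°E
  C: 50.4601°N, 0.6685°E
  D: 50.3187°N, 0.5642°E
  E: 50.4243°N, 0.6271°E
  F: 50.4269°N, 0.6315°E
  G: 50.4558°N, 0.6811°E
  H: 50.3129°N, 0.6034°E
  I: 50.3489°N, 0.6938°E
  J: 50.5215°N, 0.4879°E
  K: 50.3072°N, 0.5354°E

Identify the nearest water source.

B

Distances from 50.3819°N, 0.5574°E:
A: 10.3684 km
B: 4.5637 km
C: 11.7422 km
D: 7.0519 km
E: 6.8352 km
F: 7.2608 km
G: 12.0275 km
H: 8.3453 km
I: 10.3488 km
J: 16.3034 km
K: 8.4608 km
Minimum: B at 4.5637 km.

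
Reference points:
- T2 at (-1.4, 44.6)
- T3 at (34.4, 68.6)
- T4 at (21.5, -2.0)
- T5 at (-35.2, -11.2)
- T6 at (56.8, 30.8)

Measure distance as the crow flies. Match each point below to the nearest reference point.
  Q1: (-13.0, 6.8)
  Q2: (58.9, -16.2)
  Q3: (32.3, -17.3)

Q1→T5; Q2→T4; Q3→T4

Q1 at (-13.0, 6.8):
  T2: 39.5
  T3: 77.9
  T4: 35.6
  T5: 28.6
  T6: 73.8
  → nearest: T5 (28.6)
Q2 at (58.9, -16.2):
  T2: 85.6
  T3: 88.3
  T4: 40.0
  T5: 94.2
  T6: 47.0
  → nearest: T4 (40.0)
Q3 at (32.3, -17.3):
  T2: 70.5
  T3: 85.9
  T4: 18.7
  T5: 67.8
  T6: 54.0
  → nearest: T4 (18.7)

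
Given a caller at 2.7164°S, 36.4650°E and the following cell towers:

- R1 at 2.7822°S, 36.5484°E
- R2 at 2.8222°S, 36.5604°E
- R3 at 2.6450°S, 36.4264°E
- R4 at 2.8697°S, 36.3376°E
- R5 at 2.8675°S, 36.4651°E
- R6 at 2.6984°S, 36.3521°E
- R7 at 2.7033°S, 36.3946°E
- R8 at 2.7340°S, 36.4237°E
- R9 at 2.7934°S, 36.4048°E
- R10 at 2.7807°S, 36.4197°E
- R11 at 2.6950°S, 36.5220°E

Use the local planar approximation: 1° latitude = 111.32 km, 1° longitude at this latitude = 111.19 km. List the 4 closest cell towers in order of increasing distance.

R8, R11, R7, R10

Distances from 2.7164°S, 36.4650°E:
R1: √((-0.0658·111.32)² + (0.0834·111.19)²) = √(53.653515 + 85.993091) = 11.8172 km
R2: √((-0.1058·111.32)² + (0.0954·111.19)²) = √(138.713181 + 112.519608) = 15.8503 km
R3: √((0.0714·111.32)² + (-0.0386·111.19)²) = √(63.174646 + 18.420697) = 9.0330 km
R4: √((-0.1533·111.32)² + (-0.1274·111.19)²) = √(291.226375 + 200.664393) = 22.1786 km
R5: √((-0.1511·111.32)² + (0.0001·111.19)²) = √(282.927605 + 0.000124) = 16.8205 km
R6: √((0.0180·111.32)² + (-0.1129·111.19)²) = √(4.015054 + 157.586621) = 12.7123 km
R7: √((0.0131·111.32)² + (-0.0704·111.19)²) = √(2.126616 + 61.274077) = 7.9625 km
R8: √((-0.0176·111.32)² + (-0.0413·111.19)²) = √(3.838590 + 21.087814) = 4.9926 km
R9: √((-0.0770·111.32)² + (-0.0602·111.19)²) = √(73.473012 + 44.804790) = 10.8756 km
R10: √((-0.0643·111.32)² + (-0.0453·111.19)²) = √(51.235189 + 25.370432) = 8.7525 km
R11: √((0.0214·111.32)² + (0.0570·111.19)²) = √(5.675106 + 40.168089) = 6.7708 km
Sorted: R8 (4.9926 km) < R11 (6.7708 km) < R7 (7.9625 km) < R10 (8.7525 km) < R3 (9.0330 km) < R9 (10.8756 km) < …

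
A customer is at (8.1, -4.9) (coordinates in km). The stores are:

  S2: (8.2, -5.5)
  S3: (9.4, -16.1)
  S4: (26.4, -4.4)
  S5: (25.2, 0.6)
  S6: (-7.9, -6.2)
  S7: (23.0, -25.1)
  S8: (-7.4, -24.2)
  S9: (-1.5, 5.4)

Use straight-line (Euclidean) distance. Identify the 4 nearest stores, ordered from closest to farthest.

S2, S3, S9, S6

Distances from (8.1, -4.9):
S2: √((0.1)² + (-0.6)²) = √(0.010 + 0.360) = 0.6 km
S3: √((1.3)² + (-11.2)²) = √(1.690 + 125.440) = 11.3 km
S4: √((18.3)² + (0.5)²) = √(334.890 + 0.250) = 18.3 km
S5: √((17.1)² + (5.5)²) = √(292.410 + 30.250) = 18.0 km
S6: √((-16.0)² + (-1.3)²) = √(256.000 + 1.690) = 16.1 km
S7: √((14.9)² + (-20.2)²) = √(222.010 + 408.040) = 25.1 km
S8: √((-15.5)² + (-19.3)²) = √(240.250 + 372.490) = 24.8 km
S9: √((-9.6)² + (10.3)²) = √(92.160 + 106.090) = 14.1 km
Sorted: S2 (0.6 km) < S3 (11.3 km) < S9 (14.1 km) < S6 (16.1 km) < S5 (18.0 km) < S4 (18.3 km) < …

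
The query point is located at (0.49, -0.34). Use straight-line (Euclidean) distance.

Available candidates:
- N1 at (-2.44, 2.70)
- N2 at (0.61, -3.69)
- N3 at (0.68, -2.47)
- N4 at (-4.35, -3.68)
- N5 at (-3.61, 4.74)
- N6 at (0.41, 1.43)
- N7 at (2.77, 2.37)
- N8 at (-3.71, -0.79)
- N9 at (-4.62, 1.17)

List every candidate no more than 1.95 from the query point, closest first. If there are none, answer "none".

N6

Distances from (0.49, -0.34):
N1: √((-2.93)² + (3.04)²) = √(8.58490 + 9.24160) = 4.222
N2: √((0.12)² + (-3.35)²) = √(0.01440 + 11.22250) = 3.352
N3: √((0.19)² + (-2.13)²) = √(0.03610 + 4.53690) = 2.138
N4: √((-4.84)² + (-3.34)²) = √(23.42560 + 11.15560) = 5.881
N5: √((-4.10)² + (5.08)²) = √(16.81000 + 25.80640) = 6.528
N6: √((-0.08)² + (1.77)²) = √(0.00640 + 3.13290) = 1.772
N7: √((2.28)² + (2.71)²) = √(5.19840 + 7.34410) = 3.542
N8: √((-4.20)² + (-0.45)²) = √(17.64000 + 0.20250) = 4.224
N9: √((-5.11)² + (1.51)²) = √(26.11210 + 2.28010) = 5.328
Threshold 1.95: N6 (1.772) is within range.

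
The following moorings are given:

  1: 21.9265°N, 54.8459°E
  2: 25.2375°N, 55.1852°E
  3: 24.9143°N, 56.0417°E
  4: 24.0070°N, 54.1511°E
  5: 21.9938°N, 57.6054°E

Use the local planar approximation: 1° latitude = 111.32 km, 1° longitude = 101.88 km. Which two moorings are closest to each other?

2 and 3

Pairwise distances:
1–2: √((3.3110·111.32)² + (0.3393·101.88)²) = √(135851.599723 + 1194.938604) = 370.1980 km
1–3: √((2.9878·111.32)² + (1.1958·101.88)²) = √(110624.021223 + 14842.086924) = 354.2120 km
1–4: √((2.0805·111.32)² + (-0.6948·101.88)²) = √(53639.143634 + 5010.689508) = 242.1773 km
1–5: √((0.0673·111.32)² + (2.7595·101.88)²) = √(56.127607 + 79038.496325) = 281.2377 km
2–3: √((-0.3232·111.32)² + (0.8565·101.88)²) = √(1294.461385 + 7614.345994) = 94.3865 km
2–4: √((-1.2305·111.32)² + (-1.0341·101.88)²) = √(18763.317670 + 11099.488072) = 172.8086 km
2–5: √((-3.2437·111.32)² + (2.4202·101.88)²) = √(130385.037713 + 60796.753065) = 437.2434 km
3–4: √((-0.9073·111.32)² + (-1.8906·101.88)²) = √(10201.128472 + 37100.279351) = 217.4889 km
3–5: √((-2.9205·111.32)² + (1.5637·101.88)²) = √(105696.551113 + 25379.598357) = 362.0444 km
4–5: √((-2.0132·111.32)² + (3.4543·101.88)²) = √(50225.033926 + 123850.560899) = 417.2237 km
Closest pair: 2–3 at 94.3865 km.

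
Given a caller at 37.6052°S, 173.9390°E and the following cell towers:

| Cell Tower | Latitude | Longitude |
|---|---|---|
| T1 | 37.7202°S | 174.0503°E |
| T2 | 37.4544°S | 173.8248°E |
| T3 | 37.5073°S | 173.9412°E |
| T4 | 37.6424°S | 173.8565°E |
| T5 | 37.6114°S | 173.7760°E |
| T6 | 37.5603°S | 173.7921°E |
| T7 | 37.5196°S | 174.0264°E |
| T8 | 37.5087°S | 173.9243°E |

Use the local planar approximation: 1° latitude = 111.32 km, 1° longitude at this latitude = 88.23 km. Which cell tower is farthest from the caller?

Distances from 37.6052°S, 173.9390°E:
T1: 16.1344 km
T2: 19.5788 km
T3: 10.9000 km
T4: 8.3745 km
T5: 14.3980 km
T6: 13.8914 km
T7: 12.2583 km
T8: 10.8204 km
Maximum: T2 at 19.5788 km.

T2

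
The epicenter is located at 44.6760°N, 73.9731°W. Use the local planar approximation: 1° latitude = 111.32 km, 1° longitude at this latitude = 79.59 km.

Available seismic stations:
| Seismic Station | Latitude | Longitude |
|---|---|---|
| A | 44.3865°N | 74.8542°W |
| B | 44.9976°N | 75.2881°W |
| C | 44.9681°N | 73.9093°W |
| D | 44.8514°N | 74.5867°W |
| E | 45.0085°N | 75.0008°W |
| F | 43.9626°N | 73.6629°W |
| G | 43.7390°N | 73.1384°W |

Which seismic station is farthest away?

Distances from 44.6760°N, 73.9731°W:
A: √((-0.2895·111.32)² + (-0.8811·79.59)²) = √(1038.588553 + 4917.760925) = 77.1774 km
B: √((0.3216·111.32)² + (-1.3150·79.59)²) = √(1281.676659 + 10953.893523) = 110.6145 km
C: √((0.2921·111.32)² + (0.0638·79.59)²) = √(1057.327455 + 25.784479) = 32.9107 km
D: √((0.1754·111.32)² + (-0.6136·79.59)²) = √(381.246244 + 2384.996309) = 52.5951 km
E: √((0.3325·111.32)² + (-1.0277·79.59)²) = √(1370.028793 + 6690.363623) = 89.7797 km
F: √((-0.7134·111.32)² + (0.3102·79.59)²) = √(6306.851501 + 609.537734) = 83.1648 km
G: √((-0.9370·111.32)² + (0.8347·79.59)²) = √(10879.916871 + 4413.446195) = 123.6663 km
Maximum: G at 123.6663 km.

G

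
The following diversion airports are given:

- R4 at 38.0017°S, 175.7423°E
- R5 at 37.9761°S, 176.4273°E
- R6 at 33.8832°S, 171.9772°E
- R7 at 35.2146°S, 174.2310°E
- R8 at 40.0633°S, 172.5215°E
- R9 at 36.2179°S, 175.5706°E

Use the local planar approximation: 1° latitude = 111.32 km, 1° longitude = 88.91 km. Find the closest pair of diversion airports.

R4 and R5

Pairwise distances:
R4–R5: √((0.0256·111.32)² + (0.6850·88.91)²) = √(8.121314 + 3709.218041) = 60.9700 km
R4–R6: √((4.1185·111.32)² + (-3.7651·88.91)²) = √(210196.042957 + 112060.937475) = 567.6768 km
R4–R7: √((2.7871·111.32)² + (-1.5113·88.91)²) = √(96261.250225 + 18055.211710) = 338.1072 km
R4–R8: √((-2.0616·111.32)² + (-3.2208·88.91)²) = √(52669.016215 + 82002.810174) = 366.9766 km
R4–R9: √((1.7838·111.32)² + (-0.1717·88.91)²) = √(39431.083825 + 233.046085) = 199.1586 km
R5–R6: √((4.0929·111.32)² + (-4.4501·88.91)²) = √(207591.067901 + 156545.562369) = 603.4373 km
R5–R7: √((2.7615·111.32)² + (-2.1963·88.91)²) = √(94501.018768 + 38131.557417) = 364.1876 km
R5–R8: √((-2.0872·111.32)² + (-3.9058·88.91)²) = √(53985.176737 + 120592.756586) = 417.8252 km
R5–R9: √((1.7582·111.32)² + (-0.8567·88.91)²) = √(38307.423835 + 5801.746572) = 210.0218 km
R6–R7: √((-1.3314·111.32)² + (2.2538·88.91)²) = √(21966.633318 + 40154.291701) = 249.2407 km
R6–R8: √((-6.1801·111.32)² + (0.5443·88.91)²) = √(473300.976210 + 2341.951458) = 689.6687 km
R6–R9: √((-2.3347·111.32)² + (3.5934·88.91)²) = √(67547.388321 + 102073.345083) = 411.8504 km
R7–R8: √((-4.8487·111.32)² + (-1.7095·88.91)²) = √(291337.925631 + 23101.460150) = 560.7490 km
R7–R9: √((-1.0033·111.32)² + (1.3396·88.91)²) = √(12474.065490 + 14185.723750) = 163.2783 km
R8–R9: √((3.8454·111.32)² + (3.0491·88.91)²) = √(183243.863258 + 73492.759819) = 506.6918 km
Closest pair: R4–R5 at 60.9700 km.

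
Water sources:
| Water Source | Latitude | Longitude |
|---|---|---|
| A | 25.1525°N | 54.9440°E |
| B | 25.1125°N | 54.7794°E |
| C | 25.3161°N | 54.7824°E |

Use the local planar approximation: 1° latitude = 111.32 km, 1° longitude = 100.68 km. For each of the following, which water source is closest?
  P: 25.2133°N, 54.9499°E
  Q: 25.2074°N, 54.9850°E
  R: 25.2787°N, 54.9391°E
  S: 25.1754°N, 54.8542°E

P→A; Q→A; R→A; S→A

P at 25.2133°N, 54.9499°E:
  A: √((-0.0608·111.32)² + (-0.0059·100.68)²) = √(45.809289 + 0.352850) = 6.7943 km
  B: √((-0.1008·111.32)² + (-0.1705·100.68)²) = √(125.912098 + 294.669496) = 20.5081 km
  C: √((0.1028·111.32)² + (-0.1675·100.68)²) = √(130.958178 + 284.391123) = 20.3801 km
  → nearest: A (6.7943 km)
Q at 25.2074°N, 54.9850°E:
  A: √((-0.0549·111.32)² + (-0.0410·100.68)²) = √(37.350041 + 17.039393) = 7.3749 km
  B: √((-0.0949·111.32)² + (-0.2056·100.68)²) = √(111.603758 + 428.482051) = 23.2397 km
  C: √((0.1087·111.32)² + (-0.2026·100.68)²) = √(146.421713 + 416.068939) = 23.7169 km
  → nearest: A (7.3749 km)
R at 25.2787°N, 54.9391°E:
  A: √((-0.1262·111.32)² + (0.0049·100.68)²) = √(197.362712 + 0.243376) = 14.0572 km
  B: √((-0.1662·111.32)² + (-0.1597·100.68)²) = √(342.301210 + 258.521249) = 24.5117 km
  C: √((0.0374·111.32)² + (-0.1567·100.68)²) = √(17.333633 + 248.899719) = 16.3167 km
  → nearest: A (14.0572 km)
S at 25.1754°N, 54.8542°E:
  A: √((-0.0229·111.32)² + (0.0898·100.68)²) = √(6.498563 + 81.740838) = 9.3936 km
  B: √((-0.0629·111.32)² + (-0.0748·100.68)²) = √(49.028396 + 56.713913) = 10.2831 km
  C: √((0.1407·111.32)² + (-0.0718·100.68)²) = √(245.320923 + 52.255896) = 17.2504 km
  → nearest: A (9.3936 km)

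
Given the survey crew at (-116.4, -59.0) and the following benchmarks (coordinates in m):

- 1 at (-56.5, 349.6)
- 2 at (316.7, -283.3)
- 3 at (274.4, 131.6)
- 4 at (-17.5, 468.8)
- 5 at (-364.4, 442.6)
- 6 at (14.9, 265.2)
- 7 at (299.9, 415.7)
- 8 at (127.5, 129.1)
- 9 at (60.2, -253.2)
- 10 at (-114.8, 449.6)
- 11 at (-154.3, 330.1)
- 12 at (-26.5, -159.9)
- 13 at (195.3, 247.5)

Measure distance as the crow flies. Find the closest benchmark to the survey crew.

12

Distances from (-116.4, -59.0):
1: √((59.9)² + (408.6)²) = √(3588.010 + 166953.960) = 413.0 m
2: √((433.1)² + (-224.3)²) = √(187575.610 + 50310.490) = 487.7 m
3: √((390.8)² + (190.6)²) = √(152724.640 + 36328.360) = 434.8 m
4: √((98.9)² + (527.8)²) = √(9781.210 + 278572.840) = 537.0 m
5: √((-248.0)² + (501.6)²) = √(61504.000 + 251602.560) = 559.6 m
6: √((131.3)² + (324.2)²) = √(17239.690 + 105105.640) = 349.8 m
7: √((416.3)² + (474.7)²) = √(173305.690 + 225340.090) = 631.4 m
8: √((243.9)² + (188.1)²) = √(59487.210 + 35381.610) = 308.0 m
9: √((176.6)² + (-194.2)²) = √(31187.560 + 37713.640) = 262.5 m
10: √((1.6)² + (508.6)²) = √(2.560 + 258673.960) = 508.6 m
11: √((-37.9)² + (389.1)²) = √(1436.410 + 151398.810) = 390.9 m
12: √((89.9)² + (-100.9)²) = √(8082.010 + 10180.810) = 135.1 m
13: √((311.7)² + (306.5)²) = √(97156.890 + 93942.250) = 437.1 m
Minimum: 12 at 135.1 m.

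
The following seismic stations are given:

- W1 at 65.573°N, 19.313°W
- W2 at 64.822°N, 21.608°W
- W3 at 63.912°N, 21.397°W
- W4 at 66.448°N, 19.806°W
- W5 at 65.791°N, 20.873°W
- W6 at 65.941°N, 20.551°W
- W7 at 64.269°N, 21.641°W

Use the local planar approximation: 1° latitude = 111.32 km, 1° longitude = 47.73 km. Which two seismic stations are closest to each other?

W5 and W6

Pairwise distances:
W1–W2: 137.798 km
W1–W3: 209.960 km
W1–W4: 100.207 km
W1–W5: 78.314 km
W1–W6: 71.901 km
W1–W7: 182.807 km
W2–W3: 101.801 km
W2–W4: 200.402 km
W2–W5: 113.430 km
W2–W6: 134.396 km
W2–W7: 61.580 km
W3–W4: 292.343 km
W3–W5: 210.660 km
W3–W6: 229.449 km
W3–W7: 41.413 km
W4–W5: 89.122 km
W4–W6: 66.707 km
W4–W7: 257.894 km
W5–W6: 22.694 km
W5–W7: 173.349 km
W6–W7: 193.261 km
Closest pair: W5–W6 at 22.694 km.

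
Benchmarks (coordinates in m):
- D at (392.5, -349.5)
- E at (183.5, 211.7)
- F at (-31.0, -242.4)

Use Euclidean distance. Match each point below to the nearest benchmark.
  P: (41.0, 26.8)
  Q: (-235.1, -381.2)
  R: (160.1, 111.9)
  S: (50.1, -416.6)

P at (41.0, 26.8):
  D: 514.9 m
  E: 233.4 m
  F: 278.7 m
  → nearest: E (233.4 m)
Q at (-235.1, -381.2):
  D: 628.4 m
  E: 725.8 m
  F: 246.8 m
  → nearest: F (246.8 m)
R at (160.1, 111.9):
  D: 516.6 m
  E: 102.5 m
  F: 402.6 m
  → nearest: E (102.5 m)
S at (50.1, -416.6):
  D: 348.9 m
  E: 642.3 m
  F: 192.2 m
  → nearest: F (192.2 m)

P→E; Q→F; R→E; S→F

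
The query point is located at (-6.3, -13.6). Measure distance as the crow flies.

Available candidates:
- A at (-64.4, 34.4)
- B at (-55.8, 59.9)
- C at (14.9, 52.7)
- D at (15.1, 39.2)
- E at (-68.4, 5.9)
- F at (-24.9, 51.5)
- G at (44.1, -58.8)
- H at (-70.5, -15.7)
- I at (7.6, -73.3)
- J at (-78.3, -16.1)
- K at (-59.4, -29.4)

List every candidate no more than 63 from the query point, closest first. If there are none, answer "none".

K, D, I

Distances from (-6.3, -13.6):
A: √((-58.1)² + (48.0)²) = √(3375.6100 + 2304.0000) = 75.36
B: √((-49.5)² + (73.5)²) = √(2450.2500 + 5402.2500) = 88.61
C: √((21.2)² + (66.3)²) = √(449.4400 + 4395.6900) = 69.61
D: √((21.4)² + (52.8)²) = √(457.9600 + 2787.8400) = 56.97
E: √((-62.1)² + (19.5)²) = √(3856.4100 + 380.2500) = 65.09
F: √((-18.6)² + (65.1)²) = √(345.9600 + 4238.0100) = 67.71
G: √((50.4)² + (-45.2)²) = √(2540.1600 + 2043.0400) = 67.70
H: √((-64.2)² + (-2.1)²) = √(4121.6400 + 4.4100) = 64.23
I: √((13.9)² + (-59.7)²) = √(193.2100 + 3564.0900) = 61.30
J: √((-72.0)² + (-2.5)²) = √(5184.0000 + 6.2500) = 72.04
K: √((-53.1)² + (-15.8)²) = √(2819.6100 + 249.6400) = 55.40
Threshold 63: K (55.40), D (56.97), I (61.30) are within range.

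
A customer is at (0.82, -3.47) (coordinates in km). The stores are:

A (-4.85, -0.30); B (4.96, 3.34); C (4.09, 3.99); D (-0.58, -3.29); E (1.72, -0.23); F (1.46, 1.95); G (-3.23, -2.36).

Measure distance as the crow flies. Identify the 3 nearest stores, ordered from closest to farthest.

Distances from (0.82, -3.47):
A: √((-5.67)² + (3.17)²) = √(32.1489 + 10.0489) = 6.50 km
B: √((4.14)² + (6.81)²) = √(17.1396 + 46.3761) = 7.97 km
C: √((3.27)² + (7.46)²) = √(10.6929 + 55.6516) = 8.15 km
D: √((-1.40)² + (0.18)²) = √(1.9600 + 0.0324) = 1.41 km
E: √((0.90)² + (3.24)²) = √(0.8100 + 10.4976) = 3.36 km
F: √((0.64)² + (5.42)²) = √(0.4096 + 29.3764) = 5.46 km
G: √((-4.05)² + (1.11)²) = √(16.4025 + 1.2321) = 4.20 km
Sorted: D (1.41 km) < E (3.36 km) < G (4.20 km) < F (5.46 km) < A (6.50 km) < …

D, E, G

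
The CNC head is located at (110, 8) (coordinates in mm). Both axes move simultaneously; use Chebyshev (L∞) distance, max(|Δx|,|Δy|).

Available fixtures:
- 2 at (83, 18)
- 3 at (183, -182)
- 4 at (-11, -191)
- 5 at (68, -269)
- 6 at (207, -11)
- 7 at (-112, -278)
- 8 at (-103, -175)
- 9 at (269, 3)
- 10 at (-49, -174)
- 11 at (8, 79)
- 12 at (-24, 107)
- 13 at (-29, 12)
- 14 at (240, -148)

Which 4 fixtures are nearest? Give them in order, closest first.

Distances from (110, 8):
2: 27 mm
3: 190 mm
4: 199 mm
5: 277 mm
6: 97 mm
7: 286 mm
8: 213 mm
9: 159 mm
10: 182 mm
11: 102 mm
12: 134 mm
13: 139 mm
14: 156 mm
Sorted: 2 (27 mm) < 6 (97 mm) < 11 (102 mm) < 12 (134 mm) < 13 (139 mm) < 14 (156 mm) < …

2, 6, 11, 12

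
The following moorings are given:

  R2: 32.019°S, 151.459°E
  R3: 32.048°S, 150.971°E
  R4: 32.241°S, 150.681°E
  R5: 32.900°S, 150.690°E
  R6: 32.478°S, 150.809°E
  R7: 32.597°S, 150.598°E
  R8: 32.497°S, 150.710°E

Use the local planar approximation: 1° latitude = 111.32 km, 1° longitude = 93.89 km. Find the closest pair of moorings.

Pairwise distances:
R6–R8: √((-0.019·111.32)² + (-0.099·93.89)²) = √(4.47356 + 86.39907) = 9.533 km
R7–R8: √((0.100·111.32)² + (0.112·93.89)²) = √(123.92142 + 110.57953) = 15.313 km
R6–R7: √((-0.119·111.32)² + (-0.211·93.89)²) = √(175.48513 + 392.46740) = 23.832 km
R4–R8: √((-0.256·111.32)² + (0.029·93.89)²) = √(812.13144 + 7.41369) = 28.628 km
R4–R6: √((-0.237·111.32)² + (0.128·93.89)²) = √(696.05425 + 144.43040) = 28.991 km
R3–R4: √((-0.193·111.32)² + (-0.290·93.89)²) = √(461.59491 + 741.36943) = 34.684 km
R5–R7: √((0.303·111.32)² + (-0.092·93.89)²) = √(1137.71020 + 74.61297) = 34.818 km
R4–R7: √((-0.356·111.32)² + (-0.083·93.89)²) = √(1570.53056 + 60.72882) = 40.389 km
R5–R8: √((0.403·111.32)² + (0.020·93.89)²) = √(2012.59546 + 3.52613) = 44.901 km
R2–R3: √((-0.029·111.32)² + (-0.488·93.89)²) = √(10.42179 + 2099.31845) = 45.932 km
R5–R6: √((0.422·111.32)² + (0.119·93.89)²) = √(2206.84229 + 124.83392) = 48.287 km
R3–R6: √((-0.430·111.32)² + (-0.162·93.89)²) = √(2291.30713 + 231.34958) = 50.226 km
R3–R8: √((-0.449·111.32)² + (-0.261·93.89)²) = √(2498.26830 + 600.50924) = 55.667 km
R3–R7: √((-0.549·111.32)² + (-0.373·93.89)²) = √(3735.00411 + 1226.46834) = 70.438 km
R4–R5: √((-0.659·111.32)² + (0.009·93.89)²) = √(5381.67199 + 0.71404) = 73.365 km
R2–R4: √((-0.222·111.32)² + (-0.778·93.89)²) = √(610.73435 + 5335.77947) = 77.114 km
R2–R6: √((-0.459·111.32)² + (-0.650·93.89)²) = √(2610.78895 + 3724.47781) = 79.594 km
R2–R8: √((-0.478·111.32)² + (-0.749·93.89)²) = √(2831.40626 + 4945.41012) = 88.186 km
R3–R5: √((-0.852·111.32)² + (-0.281·93.89)²) = √(8995.50574 + 696.06744) = 98.446 km
R2–R7: √((-0.578·111.32)² + (-0.861·93.89)²) = √(4140.01650 + 6534.99081) = 103.320 km
R2–R5: √((-0.881·111.32)² + (-0.769·93.89)²) = √(9618.29764 + 5213.04361) = 121.784 km
Closest pair: R6–R8 at 9.533 km.

R6 and R8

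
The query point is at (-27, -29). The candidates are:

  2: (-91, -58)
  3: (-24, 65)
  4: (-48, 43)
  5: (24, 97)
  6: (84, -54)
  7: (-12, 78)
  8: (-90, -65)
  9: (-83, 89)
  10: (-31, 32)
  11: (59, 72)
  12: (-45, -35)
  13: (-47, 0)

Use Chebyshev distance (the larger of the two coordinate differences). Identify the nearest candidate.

Distances from (-27, -29):
2: 64
3: 94
4: 72
5: 126
6: 111
7: 107
8: 63
9: 118
10: 61
11: 101
12: 18
13: 29
Minimum: 12 at 18.

12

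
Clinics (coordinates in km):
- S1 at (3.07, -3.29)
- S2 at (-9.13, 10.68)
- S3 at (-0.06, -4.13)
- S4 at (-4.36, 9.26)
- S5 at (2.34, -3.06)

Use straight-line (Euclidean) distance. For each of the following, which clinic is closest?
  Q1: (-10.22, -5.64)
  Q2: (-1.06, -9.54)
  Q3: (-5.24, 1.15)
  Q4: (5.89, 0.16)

Q1→S3; Q2→S3; Q3→S3; Q4→S1

Q1 at (-10.22, -5.64):
  S1: √((13.29)² + (2.35)²) = √(176.6241 + 5.5225) = 13.50 km
  S2: √((1.09)² + (16.32)²) = √(1.1881 + 266.3424) = 16.36 km
  S3: √((10.16)² + (1.51)²) = √(103.2256 + 2.2801) = 10.27 km
  S4: √((5.86)² + (14.90)²) = √(34.3396 + 222.0100) = 16.01 km
  S5: √((12.56)² + (2.58)²) = √(157.7536 + 6.6564) = 12.82 km
  → nearest: S3 (10.27 km)
Q2 at (-1.06, -9.54):
  S1: √((4.13)² + (6.25)²) = √(17.0569 + 39.0625) = 7.49 km
  S2: √((-8.07)² + (20.22)²) = √(65.1249 + 408.8484) = 21.77 km
  S3: √((1.00)² + (5.41)²) = √(1.0000 + 29.2681) = 5.50 km
  S4: √((-3.30)² + (18.80)²) = √(10.8900 + 353.4400) = 19.09 km
  S5: √((3.40)² + (6.48)²) = √(11.5600 + 41.9904) = 7.32 km
  → nearest: S3 (5.50 km)
Q3 at (-5.24, 1.15):
  S1: √((8.31)² + (-4.44)²) = √(69.0561 + 19.7136) = 9.42 km
  S2: √((-3.89)² + (9.53)²) = √(15.1321 + 90.8209) = 10.29 km
  S3: √((5.18)² + (-5.28)²) = √(26.8324 + 27.8784) = 7.40 km
  S4: √((0.88)² + (8.11)²) = √(0.7744 + 65.7721) = 8.16 km
  S5: √((7.58)² + (-4.21)²) = √(57.4564 + 17.7241) = 8.67 km
  → nearest: S3 (7.40 km)
Q4 at (5.89, 0.16):
  S1: √((-2.82)² + (-3.45)²) = √(7.9524 + 11.9025) = 4.46 km
  S2: √((-15.02)² + (10.52)²) = √(225.6004 + 110.6704) = 18.34 km
  S3: √((-5.95)² + (-4.29)²) = √(35.4025 + 18.4041) = 7.34 km
  S4: √((-10.25)² + (9.10)²) = √(105.0625 + 82.8100) = 13.71 km
  S5: √((-3.55)² + (-3.22)²) = √(12.6025 + 10.3684) = 4.79 km
  → nearest: S1 (4.46 km)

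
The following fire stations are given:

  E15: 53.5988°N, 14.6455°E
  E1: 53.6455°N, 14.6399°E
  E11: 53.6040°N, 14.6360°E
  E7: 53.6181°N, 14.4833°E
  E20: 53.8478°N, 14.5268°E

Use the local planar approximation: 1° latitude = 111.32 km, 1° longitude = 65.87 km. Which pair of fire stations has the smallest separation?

E15 and E11

Pairwise distances:
E15–E1: √((0.0467·111.32)² + (-0.0056·65.87)²) = √(27.025899 + 0.136067) = 5.2117 km
E15–E11: √((0.0052·111.32)² + (-0.0095·65.87)²) = √(0.335084 + 0.391582) = 0.8524 km
E15–E7: √((0.0193·111.32)² + (-0.1622·65.87)²) = √(4.615949 + 114.150292) = 10.8980 km
E15–E20: √((0.2490·111.32)² + (-0.1187·65.87)²) = √(768.325221 + 61.133149) = 28.8003 km
E1–E11: √((-0.0415·111.32)² + (-0.0039·65.87)²) = √(21.342367 + 0.065994) = 4.6269 km
E1–E7: √((-0.0274·111.32)² + (-0.1566·65.87)²) = √(9.303525 + 106.404218) = 10.7568 km
E1–E20: √((0.2023·111.32)² + (-0.1131·65.87)²) = √(507.152021 + 55.500965) = 23.7203 km
E11–E7: √((0.0141·111.32)² + (-0.1527·65.87)²) = √(2.463682 + 101.170385) = 10.1801 km
E11–E20: √((0.2438·111.32)² + (-0.1092·65.87)²) = √(736.569613 + 51.739307) = 28.0768 km
E7–E20: √((0.2297·111.32)² + (0.0435·65.87)²) = √(653.835333 + 8.210202) = 25.7302 km
Closest pair: E15–E11 at 0.8524 km.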